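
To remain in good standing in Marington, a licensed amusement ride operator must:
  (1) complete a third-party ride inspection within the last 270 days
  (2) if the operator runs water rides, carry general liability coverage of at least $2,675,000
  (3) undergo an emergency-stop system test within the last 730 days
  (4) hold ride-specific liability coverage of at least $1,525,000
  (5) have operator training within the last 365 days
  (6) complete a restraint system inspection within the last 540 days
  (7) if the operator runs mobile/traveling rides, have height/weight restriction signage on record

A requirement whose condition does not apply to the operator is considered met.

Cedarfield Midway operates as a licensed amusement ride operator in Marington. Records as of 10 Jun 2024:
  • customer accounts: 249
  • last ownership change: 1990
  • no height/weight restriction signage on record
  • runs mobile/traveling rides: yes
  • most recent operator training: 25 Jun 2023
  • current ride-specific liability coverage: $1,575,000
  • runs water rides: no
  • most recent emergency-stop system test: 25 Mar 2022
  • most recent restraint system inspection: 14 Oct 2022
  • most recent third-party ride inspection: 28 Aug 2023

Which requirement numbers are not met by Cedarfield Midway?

1. third-party ride inspection 287 days ago vs limit 270 → not met
2. condition 'runs water rides' does not hold → requirement n/a → met
3. emergency-stop system test 808 days ago vs limit 730 → not met
4. ride-specific liability coverage $1,575,000 ≥ $1,525,000 → met
5. operator training 351 days ago vs limit 365 → met
6. restraint system inspection 605 days ago vs limit 540 → not met
7. condition 'runs mobile/traveling rides' holds; height/weight restriction signage absent → not met
Not met: 1, 3, 6, 7

1, 3, 6, 7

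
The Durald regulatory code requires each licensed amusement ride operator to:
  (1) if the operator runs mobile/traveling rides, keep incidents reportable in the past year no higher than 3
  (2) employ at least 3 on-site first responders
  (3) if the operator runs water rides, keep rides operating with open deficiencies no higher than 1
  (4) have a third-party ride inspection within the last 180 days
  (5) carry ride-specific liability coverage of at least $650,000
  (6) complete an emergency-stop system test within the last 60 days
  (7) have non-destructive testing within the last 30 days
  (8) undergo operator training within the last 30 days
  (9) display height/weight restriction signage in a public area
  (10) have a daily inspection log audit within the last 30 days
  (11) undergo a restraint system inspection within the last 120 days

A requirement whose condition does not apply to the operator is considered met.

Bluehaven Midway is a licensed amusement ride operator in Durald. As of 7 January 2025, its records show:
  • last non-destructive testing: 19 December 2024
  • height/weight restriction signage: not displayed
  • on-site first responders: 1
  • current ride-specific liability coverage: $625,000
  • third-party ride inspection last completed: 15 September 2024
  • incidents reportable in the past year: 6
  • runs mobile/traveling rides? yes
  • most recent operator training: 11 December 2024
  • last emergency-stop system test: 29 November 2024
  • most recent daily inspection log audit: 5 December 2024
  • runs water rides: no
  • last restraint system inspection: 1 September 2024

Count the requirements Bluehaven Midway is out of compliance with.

6

1. condition 'runs mobile/traveling rides' holds; incidents reportable in the past year 6 > 3 → not met
2. on-site first responders 1 < 3 → not met
3. condition 'runs water rides' does not hold → requirement n/a → met
4. third-party ride inspection 114 days ago vs limit 180 → met
5. ride-specific liability coverage $625,000 < $650,000 → not met
6. emergency-stop system test 39 days ago vs limit 60 → met
7. non-destructive testing 19 days ago vs limit 30 → met
8. operator training 27 days ago vs limit 30 → met
9. height/weight restriction signage absent → not met
10. daily inspection log audit 33 days ago vs limit 30 → not met
11. restraint system inspection 128 days ago vs limit 120 → not met
Not met: 6 of 11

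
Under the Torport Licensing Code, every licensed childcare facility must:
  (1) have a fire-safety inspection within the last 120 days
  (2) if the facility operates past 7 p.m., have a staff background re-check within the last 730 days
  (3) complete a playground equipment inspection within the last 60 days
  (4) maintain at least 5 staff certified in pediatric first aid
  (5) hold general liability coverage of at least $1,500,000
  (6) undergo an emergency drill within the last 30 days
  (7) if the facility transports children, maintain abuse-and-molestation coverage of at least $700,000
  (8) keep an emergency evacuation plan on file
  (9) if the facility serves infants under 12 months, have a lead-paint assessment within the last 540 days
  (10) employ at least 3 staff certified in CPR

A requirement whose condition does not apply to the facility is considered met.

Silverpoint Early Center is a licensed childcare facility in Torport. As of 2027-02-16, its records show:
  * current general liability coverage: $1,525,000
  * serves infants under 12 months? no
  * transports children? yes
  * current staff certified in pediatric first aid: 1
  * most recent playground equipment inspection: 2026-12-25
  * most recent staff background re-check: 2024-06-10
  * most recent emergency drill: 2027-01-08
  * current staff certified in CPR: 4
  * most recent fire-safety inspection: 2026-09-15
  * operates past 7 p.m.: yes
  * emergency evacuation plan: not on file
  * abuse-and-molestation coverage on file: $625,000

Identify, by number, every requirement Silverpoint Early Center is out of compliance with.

1. fire-safety inspection 154 days ago vs limit 120 → not met
2. condition 'operates past 7 p.m.' holds; staff background re-check 981 days ago vs limit 730 → not met
3. playground equipment inspection 53 days ago vs limit 60 → met
4. staff certified in pediatric first aid 1 < 5 → not met
5. general liability coverage $1,525,000 ≥ $1,500,000 → met
6. emergency drill 39 days ago vs limit 30 → not met
7. condition 'transports children' holds; abuse-and-molestation coverage $625,000 < $700,000 → not met
8. emergency evacuation plan absent → not met
9. condition 'serves infants under 12 months' does not hold → requirement n/a → met
10. staff certified in CPR 4 ≥ 3 → met
Not met: 1, 2, 4, 6, 7, 8

1, 2, 4, 6, 7, 8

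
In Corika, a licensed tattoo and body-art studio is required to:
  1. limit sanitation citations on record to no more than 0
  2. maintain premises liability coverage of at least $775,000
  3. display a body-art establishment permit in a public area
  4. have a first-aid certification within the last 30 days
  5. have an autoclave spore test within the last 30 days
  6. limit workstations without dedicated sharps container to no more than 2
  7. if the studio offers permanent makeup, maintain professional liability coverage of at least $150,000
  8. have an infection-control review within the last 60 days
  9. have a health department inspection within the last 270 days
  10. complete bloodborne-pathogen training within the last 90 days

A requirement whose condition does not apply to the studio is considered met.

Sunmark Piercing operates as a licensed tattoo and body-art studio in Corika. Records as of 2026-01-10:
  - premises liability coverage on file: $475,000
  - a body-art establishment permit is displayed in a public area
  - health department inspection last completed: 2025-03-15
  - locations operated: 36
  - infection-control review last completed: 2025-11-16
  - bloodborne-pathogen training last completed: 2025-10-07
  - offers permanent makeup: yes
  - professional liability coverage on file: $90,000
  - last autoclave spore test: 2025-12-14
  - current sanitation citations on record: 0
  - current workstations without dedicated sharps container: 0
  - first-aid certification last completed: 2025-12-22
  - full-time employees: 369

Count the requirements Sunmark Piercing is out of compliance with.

1. sanitation citations on record 0 ≤ 0 → met
2. premises liability coverage $475,000 < $775,000 → not met
3. body-art establishment permit present → met
4. first-aid certification 19 days ago vs limit 30 → met
5. autoclave spore test 27 days ago vs limit 30 → met
6. workstations without dedicated sharps container 0 ≤ 2 → met
7. condition 'offers permanent makeup' holds; professional liability coverage $90,000 < $150,000 → not met
8. infection-control review 55 days ago vs limit 60 → met
9. health department inspection 301 days ago vs limit 270 → not met
10. bloodborne-pathogen training 95 days ago vs limit 90 → not met
Not met: 4 of 10

4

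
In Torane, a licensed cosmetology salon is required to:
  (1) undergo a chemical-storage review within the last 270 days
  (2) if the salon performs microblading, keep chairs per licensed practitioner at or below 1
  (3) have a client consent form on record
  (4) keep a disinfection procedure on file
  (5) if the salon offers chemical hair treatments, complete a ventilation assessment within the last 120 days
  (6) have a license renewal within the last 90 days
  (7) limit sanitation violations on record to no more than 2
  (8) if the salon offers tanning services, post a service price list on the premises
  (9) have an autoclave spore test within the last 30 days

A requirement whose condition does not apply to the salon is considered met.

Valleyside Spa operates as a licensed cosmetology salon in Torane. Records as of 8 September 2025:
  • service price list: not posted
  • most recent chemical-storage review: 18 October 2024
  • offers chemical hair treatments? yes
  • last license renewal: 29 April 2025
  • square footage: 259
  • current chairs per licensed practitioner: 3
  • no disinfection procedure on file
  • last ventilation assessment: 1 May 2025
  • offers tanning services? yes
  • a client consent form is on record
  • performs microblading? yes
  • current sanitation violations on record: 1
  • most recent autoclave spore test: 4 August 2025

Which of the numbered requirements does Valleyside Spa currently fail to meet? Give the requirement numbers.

1, 2, 4, 5, 6, 8, 9

1. chemical-storage review 325 days ago vs limit 270 → not met
2. condition 'performs microblading' holds; chairs per licensed practitioner 3 > 1 → not met
3. client consent form present → met
4. disinfection procedure absent → not met
5. condition 'offers chemical hair treatments' holds; ventilation assessment 130 days ago vs limit 120 → not met
6. license renewal 132 days ago vs limit 90 → not met
7. sanitation violations on record 1 ≤ 2 → met
8. condition 'offers tanning services' holds; service price list absent → not met
9. autoclave spore test 35 days ago vs limit 30 → not met
Not met: 1, 2, 4, 5, 6, 8, 9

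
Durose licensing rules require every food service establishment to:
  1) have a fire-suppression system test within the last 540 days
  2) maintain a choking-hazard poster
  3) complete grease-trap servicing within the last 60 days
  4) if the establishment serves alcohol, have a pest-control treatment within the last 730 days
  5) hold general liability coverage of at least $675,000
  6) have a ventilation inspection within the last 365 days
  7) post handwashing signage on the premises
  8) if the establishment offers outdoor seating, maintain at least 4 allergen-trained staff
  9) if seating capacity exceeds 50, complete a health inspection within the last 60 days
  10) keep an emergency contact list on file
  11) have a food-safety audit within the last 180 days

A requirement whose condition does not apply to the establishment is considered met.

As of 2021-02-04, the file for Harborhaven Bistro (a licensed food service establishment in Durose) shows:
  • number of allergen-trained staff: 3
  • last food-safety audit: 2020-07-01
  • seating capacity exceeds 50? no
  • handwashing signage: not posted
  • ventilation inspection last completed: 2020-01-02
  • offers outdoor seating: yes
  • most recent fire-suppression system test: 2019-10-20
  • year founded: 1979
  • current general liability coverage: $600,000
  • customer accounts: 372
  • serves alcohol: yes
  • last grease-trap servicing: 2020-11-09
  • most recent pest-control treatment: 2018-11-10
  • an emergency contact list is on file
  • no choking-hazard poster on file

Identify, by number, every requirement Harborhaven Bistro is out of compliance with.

2, 3, 4, 5, 6, 7, 8, 11

1. fire-suppression system test 473 days ago vs limit 540 → met
2. choking-hazard poster absent → not met
3. grease-trap servicing 87 days ago vs limit 60 → not met
4. condition 'serves alcohol' holds; pest-control treatment 817 days ago vs limit 730 → not met
5. general liability coverage $600,000 < $675,000 → not met
6. ventilation inspection 399 days ago vs limit 365 → not met
7. handwashing signage absent → not met
8. condition 'offers outdoor seating' holds; allergen-trained staff 3 < 4 → not met
9. condition 'seating capacity exceeds 50' does not hold → requirement n/a → met
10. emergency contact list present → met
11. food-safety audit 218 days ago vs limit 180 → not met
Not met: 2, 3, 4, 5, 6, 7, 8, 11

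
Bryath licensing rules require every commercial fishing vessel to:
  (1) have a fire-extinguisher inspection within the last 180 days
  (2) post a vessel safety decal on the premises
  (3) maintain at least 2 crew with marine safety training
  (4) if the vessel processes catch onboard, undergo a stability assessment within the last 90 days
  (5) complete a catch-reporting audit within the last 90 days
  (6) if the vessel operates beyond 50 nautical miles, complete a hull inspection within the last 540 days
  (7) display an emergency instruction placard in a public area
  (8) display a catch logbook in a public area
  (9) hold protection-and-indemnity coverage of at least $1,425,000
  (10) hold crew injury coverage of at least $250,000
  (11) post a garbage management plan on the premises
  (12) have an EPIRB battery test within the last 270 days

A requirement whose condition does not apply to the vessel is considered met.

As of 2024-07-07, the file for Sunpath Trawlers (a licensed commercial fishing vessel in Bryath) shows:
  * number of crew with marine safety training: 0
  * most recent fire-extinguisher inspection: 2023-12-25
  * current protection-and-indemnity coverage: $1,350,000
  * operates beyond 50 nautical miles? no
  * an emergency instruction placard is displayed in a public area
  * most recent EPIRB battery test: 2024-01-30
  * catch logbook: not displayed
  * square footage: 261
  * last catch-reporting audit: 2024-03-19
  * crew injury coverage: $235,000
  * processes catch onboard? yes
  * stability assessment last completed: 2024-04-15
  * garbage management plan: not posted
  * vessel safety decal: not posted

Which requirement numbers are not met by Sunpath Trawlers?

1, 2, 3, 5, 8, 9, 10, 11

1. fire-extinguisher inspection 195 days ago vs limit 180 → not met
2. vessel safety decal absent → not met
3. crew with marine safety training 0 < 2 → not met
4. condition 'processes catch onboard' holds; stability assessment 83 days ago vs limit 90 → met
5. catch-reporting audit 110 days ago vs limit 90 → not met
6. condition 'operates beyond 50 nautical miles' does not hold → requirement n/a → met
7. emergency instruction placard present → met
8. catch logbook absent → not met
9. protection-and-indemnity coverage $1,350,000 < $1,425,000 → not met
10. crew injury coverage $235,000 < $250,000 → not met
11. garbage management plan absent → not met
12. EPIRB battery test 159 days ago vs limit 270 → met
Not met: 1, 2, 3, 5, 8, 9, 10, 11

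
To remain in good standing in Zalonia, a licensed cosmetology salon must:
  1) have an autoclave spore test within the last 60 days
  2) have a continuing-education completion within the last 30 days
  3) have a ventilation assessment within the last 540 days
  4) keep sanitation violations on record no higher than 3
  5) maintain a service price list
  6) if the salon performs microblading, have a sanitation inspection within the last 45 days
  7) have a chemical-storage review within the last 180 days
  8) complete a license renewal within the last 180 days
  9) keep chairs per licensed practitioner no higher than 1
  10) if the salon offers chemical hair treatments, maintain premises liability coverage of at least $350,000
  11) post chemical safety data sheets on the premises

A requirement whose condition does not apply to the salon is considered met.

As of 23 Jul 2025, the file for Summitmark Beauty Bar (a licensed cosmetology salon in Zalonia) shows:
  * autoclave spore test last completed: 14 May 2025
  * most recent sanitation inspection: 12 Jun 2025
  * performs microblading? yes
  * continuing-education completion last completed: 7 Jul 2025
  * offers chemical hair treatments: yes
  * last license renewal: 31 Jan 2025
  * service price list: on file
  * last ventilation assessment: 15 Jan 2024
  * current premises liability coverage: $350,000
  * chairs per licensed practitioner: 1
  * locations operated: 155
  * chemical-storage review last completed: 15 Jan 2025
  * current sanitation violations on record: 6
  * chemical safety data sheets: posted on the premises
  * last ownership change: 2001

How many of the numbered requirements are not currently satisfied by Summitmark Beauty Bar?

1. autoclave spore test 70 days ago vs limit 60 → not met
2. continuing-education completion 16 days ago vs limit 30 → met
3. ventilation assessment 555 days ago vs limit 540 → not met
4. sanitation violations on record 6 > 3 → not met
5. service price list present → met
6. condition 'performs microblading' holds; sanitation inspection 41 days ago vs limit 45 → met
7. chemical-storage review 189 days ago vs limit 180 → not met
8. license renewal 173 days ago vs limit 180 → met
9. chairs per licensed practitioner 1 ≤ 1 → met
10. condition 'offers chemical hair treatments' holds; premises liability coverage $350,000 ≥ $350,000 → met
11. chemical safety data sheets present → met
Not met: 4 of 11

4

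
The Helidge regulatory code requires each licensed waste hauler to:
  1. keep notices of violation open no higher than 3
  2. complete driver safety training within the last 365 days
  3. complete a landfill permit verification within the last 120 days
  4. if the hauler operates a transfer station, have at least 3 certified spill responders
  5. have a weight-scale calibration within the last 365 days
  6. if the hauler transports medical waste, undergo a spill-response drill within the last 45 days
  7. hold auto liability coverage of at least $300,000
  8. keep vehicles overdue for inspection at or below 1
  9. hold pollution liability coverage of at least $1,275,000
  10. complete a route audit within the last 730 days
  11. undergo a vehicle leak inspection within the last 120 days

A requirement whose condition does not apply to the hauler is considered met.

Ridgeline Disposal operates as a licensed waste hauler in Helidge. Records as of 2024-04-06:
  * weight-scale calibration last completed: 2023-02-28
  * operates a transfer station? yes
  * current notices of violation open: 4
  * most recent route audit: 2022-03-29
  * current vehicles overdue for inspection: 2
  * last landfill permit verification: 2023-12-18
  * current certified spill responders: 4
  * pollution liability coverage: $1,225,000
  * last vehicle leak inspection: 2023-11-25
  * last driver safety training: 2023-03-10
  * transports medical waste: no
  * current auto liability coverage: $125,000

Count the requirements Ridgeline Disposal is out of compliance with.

1. notices of violation open 4 > 3 → not met
2. driver safety training 393 days ago vs limit 365 → not met
3. landfill permit verification 110 days ago vs limit 120 → met
4. condition 'operates a transfer station' holds; certified spill responders 4 ≥ 3 → met
5. weight-scale calibration 403 days ago vs limit 365 → not met
6. condition 'transports medical waste' does not hold → requirement n/a → met
7. auto liability coverage $125,000 < $300,000 → not met
8. vehicles overdue for inspection 2 > 1 → not met
9. pollution liability coverage $1,225,000 < $1,275,000 → not met
10. route audit 739 days ago vs limit 730 → not met
11. vehicle leak inspection 133 days ago vs limit 120 → not met
Not met: 8 of 11

8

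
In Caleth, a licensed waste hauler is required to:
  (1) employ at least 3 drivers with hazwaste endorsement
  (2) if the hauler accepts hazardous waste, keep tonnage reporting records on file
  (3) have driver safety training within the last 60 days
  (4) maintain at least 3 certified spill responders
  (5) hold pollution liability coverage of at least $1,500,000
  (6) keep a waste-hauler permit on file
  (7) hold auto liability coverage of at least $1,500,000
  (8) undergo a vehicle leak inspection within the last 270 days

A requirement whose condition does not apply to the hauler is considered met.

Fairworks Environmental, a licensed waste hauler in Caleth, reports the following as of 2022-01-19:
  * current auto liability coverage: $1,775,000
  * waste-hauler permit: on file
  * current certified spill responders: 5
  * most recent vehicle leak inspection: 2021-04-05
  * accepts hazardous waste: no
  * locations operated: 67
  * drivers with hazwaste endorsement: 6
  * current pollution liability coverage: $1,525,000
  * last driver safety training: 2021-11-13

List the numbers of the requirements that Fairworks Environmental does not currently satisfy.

1. drivers with hazwaste endorsement 6 ≥ 3 → met
2. condition 'accepts hazardous waste' does not hold → requirement n/a → met
3. driver safety training 67 days ago vs limit 60 → not met
4. certified spill responders 5 ≥ 3 → met
5. pollution liability coverage $1,525,000 ≥ $1,500,000 → met
6. waste-hauler permit present → met
7. auto liability coverage $1,775,000 ≥ $1,500,000 → met
8. vehicle leak inspection 289 days ago vs limit 270 → not met
Not met: 3, 8

3, 8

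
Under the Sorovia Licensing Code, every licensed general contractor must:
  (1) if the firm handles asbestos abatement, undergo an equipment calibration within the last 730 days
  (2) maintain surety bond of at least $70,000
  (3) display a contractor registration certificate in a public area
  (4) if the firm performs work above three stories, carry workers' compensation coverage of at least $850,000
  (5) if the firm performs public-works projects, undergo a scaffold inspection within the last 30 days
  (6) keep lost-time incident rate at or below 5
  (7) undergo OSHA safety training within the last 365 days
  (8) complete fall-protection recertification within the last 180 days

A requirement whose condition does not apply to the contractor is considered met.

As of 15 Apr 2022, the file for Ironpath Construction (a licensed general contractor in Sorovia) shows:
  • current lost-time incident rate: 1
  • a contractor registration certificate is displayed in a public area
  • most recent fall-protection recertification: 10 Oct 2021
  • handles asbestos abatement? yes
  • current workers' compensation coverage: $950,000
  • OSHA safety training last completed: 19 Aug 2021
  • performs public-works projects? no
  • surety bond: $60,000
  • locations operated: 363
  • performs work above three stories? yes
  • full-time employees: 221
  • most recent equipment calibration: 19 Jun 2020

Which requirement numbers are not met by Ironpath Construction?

1. condition 'handles asbestos abatement' holds; equipment calibration 665 days ago vs limit 730 → met
2. surety bond $60,000 < $70,000 → not met
3. contractor registration certificate present → met
4. condition 'performs work above three stories' holds; workers' compensation coverage $950,000 ≥ $850,000 → met
5. condition 'performs public-works projects' does not hold → requirement n/a → met
6. lost-time incident rate 1 ≤ 5 → met
7. OSHA safety training 239 days ago vs limit 365 → met
8. fall-protection recertification 187 days ago vs limit 180 → not met
Not met: 2, 8

2, 8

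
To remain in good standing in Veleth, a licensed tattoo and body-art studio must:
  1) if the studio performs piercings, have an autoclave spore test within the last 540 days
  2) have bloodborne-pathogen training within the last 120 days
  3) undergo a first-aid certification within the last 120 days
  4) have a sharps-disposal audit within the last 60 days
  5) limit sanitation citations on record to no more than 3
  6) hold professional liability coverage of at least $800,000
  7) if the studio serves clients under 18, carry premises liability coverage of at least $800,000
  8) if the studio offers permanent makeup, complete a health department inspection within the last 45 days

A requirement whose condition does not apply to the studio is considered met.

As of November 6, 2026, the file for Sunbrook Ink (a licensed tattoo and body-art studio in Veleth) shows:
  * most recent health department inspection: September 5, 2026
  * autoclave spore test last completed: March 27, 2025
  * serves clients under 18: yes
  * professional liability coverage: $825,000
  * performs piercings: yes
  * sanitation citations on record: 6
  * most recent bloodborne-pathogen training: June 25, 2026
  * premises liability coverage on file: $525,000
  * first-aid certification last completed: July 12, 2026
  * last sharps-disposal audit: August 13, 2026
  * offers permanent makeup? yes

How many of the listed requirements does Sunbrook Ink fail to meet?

6

1. condition 'performs piercings' holds; autoclave spore test 589 days ago vs limit 540 → not met
2. bloodborne-pathogen training 134 days ago vs limit 120 → not met
3. first-aid certification 117 days ago vs limit 120 → met
4. sharps-disposal audit 85 days ago vs limit 60 → not met
5. sanitation citations on record 6 > 3 → not met
6. professional liability coverage $825,000 ≥ $800,000 → met
7. condition 'serves clients under 18' holds; premises liability coverage $525,000 < $800,000 → not met
8. condition 'offers permanent makeup' holds; health department inspection 62 days ago vs limit 45 → not met
Not met: 6 of 8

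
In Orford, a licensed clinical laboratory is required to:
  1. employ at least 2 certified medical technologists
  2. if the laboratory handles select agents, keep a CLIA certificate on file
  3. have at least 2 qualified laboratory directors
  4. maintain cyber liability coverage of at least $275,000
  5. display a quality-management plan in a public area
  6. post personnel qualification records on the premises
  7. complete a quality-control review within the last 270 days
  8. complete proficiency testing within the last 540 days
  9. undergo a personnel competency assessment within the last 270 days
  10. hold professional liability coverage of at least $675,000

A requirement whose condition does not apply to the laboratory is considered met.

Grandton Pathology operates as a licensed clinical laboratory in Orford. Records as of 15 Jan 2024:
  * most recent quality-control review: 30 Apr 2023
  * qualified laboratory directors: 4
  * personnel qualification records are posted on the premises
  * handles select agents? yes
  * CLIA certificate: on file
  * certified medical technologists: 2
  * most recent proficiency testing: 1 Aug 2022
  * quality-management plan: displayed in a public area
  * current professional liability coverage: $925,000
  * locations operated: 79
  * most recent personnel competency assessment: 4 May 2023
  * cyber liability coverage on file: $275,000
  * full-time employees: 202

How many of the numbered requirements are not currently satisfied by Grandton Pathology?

1. certified medical technologists 2 ≥ 2 → met
2. condition 'handles select agents' holds; CLIA certificate present → met
3. qualified laboratory directors 4 ≥ 2 → met
4. cyber liability coverage $275,000 ≥ $275,000 → met
5. quality-management plan present → met
6. personnel qualification records present → met
7. quality-control review 260 days ago vs limit 270 → met
8. proficiency testing 532 days ago vs limit 540 → met
9. personnel competency assessment 256 days ago vs limit 270 → met
10. professional liability coverage $925,000 ≥ $675,000 → met
Not met: 0 of 10

0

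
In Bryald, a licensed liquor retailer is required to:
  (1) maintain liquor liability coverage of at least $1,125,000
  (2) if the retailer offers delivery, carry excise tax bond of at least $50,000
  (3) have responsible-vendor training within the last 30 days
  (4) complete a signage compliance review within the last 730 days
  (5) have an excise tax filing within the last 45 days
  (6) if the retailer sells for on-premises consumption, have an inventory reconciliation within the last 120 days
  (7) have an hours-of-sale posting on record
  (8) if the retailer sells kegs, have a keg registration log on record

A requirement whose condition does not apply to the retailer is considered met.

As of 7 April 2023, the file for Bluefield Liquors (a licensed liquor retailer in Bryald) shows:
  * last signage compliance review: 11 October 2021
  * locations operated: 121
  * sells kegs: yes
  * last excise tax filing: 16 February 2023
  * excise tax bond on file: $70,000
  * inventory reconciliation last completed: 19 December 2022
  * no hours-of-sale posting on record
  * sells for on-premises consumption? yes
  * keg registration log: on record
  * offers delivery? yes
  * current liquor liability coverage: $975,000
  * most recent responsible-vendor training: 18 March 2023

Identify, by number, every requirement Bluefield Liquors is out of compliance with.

1, 5, 7

1. liquor liability coverage $975,000 < $1,125,000 → not met
2. condition 'offers delivery' holds; excise tax bond $70,000 ≥ $50,000 → met
3. responsible-vendor training 20 days ago vs limit 30 → met
4. signage compliance review 543 days ago vs limit 730 → met
5. excise tax filing 50 days ago vs limit 45 → not met
6. condition 'sells for on-premises consumption' holds; inventory reconciliation 109 days ago vs limit 120 → met
7. hours-of-sale posting absent → not met
8. condition 'sells kegs' holds; keg registration log present → met
Not met: 1, 5, 7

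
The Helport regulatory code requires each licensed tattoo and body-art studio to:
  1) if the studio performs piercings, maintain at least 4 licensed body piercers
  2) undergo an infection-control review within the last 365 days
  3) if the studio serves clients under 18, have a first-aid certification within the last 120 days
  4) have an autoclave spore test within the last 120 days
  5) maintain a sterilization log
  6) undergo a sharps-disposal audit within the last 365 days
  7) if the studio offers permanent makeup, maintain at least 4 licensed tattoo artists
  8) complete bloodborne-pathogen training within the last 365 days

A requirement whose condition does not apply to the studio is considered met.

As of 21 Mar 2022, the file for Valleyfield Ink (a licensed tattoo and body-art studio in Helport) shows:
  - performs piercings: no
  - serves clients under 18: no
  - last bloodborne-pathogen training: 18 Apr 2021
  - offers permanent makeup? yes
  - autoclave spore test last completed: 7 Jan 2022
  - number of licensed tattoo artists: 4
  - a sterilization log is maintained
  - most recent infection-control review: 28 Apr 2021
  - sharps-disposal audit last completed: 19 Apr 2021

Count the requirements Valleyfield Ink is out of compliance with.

1. condition 'performs piercings' does not hold → requirement n/a → met
2. infection-control review 327 days ago vs limit 365 → met
3. condition 'serves clients under 18' does not hold → requirement n/a → met
4. autoclave spore test 73 days ago vs limit 120 → met
5. sterilization log present → met
6. sharps-disposal audit 336 days ago vs limit 365 → met
7. condition 'offers permanent makeup' holds; licensed tattoo artists 4 ≥ 4 → met
8. bloodborne-pathogen training 337 days ago vs limit 365 → met
Not met: 0 of 8

0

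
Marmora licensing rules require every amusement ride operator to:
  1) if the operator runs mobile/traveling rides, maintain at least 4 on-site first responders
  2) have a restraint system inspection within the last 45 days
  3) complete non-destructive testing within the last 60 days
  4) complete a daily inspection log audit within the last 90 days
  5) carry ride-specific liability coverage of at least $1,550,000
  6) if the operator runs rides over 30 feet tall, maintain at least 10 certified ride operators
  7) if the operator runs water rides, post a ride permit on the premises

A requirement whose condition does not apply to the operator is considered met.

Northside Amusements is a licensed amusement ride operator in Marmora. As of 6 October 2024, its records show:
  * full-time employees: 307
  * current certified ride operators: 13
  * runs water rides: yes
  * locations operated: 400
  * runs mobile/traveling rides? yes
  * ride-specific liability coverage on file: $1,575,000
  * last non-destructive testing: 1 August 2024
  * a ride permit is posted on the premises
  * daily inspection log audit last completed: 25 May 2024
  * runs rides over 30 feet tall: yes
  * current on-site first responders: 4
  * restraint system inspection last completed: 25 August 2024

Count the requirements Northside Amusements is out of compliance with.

2

1. condition 'runs mobile/traveling rides' holds; on-site first responders 4 ≥ 4 → met
2. restraint system inspection 42 days ago vs limit 45 → met
3. non-destructive testing 66 days ago vs limit 60 → not met
4. daily inspection log audit 134 days ago vs limit 90 → not met
5. ride-specific liability coverage $1,575,000 ≥ $1,550,000 → met
6. condition 'runs rides over 30 feet tall' holds; certified ride operators 13 ≥ 10 → met
7. condition 'runs water rides' holds; ride permit present → met
Not met: 2 of 7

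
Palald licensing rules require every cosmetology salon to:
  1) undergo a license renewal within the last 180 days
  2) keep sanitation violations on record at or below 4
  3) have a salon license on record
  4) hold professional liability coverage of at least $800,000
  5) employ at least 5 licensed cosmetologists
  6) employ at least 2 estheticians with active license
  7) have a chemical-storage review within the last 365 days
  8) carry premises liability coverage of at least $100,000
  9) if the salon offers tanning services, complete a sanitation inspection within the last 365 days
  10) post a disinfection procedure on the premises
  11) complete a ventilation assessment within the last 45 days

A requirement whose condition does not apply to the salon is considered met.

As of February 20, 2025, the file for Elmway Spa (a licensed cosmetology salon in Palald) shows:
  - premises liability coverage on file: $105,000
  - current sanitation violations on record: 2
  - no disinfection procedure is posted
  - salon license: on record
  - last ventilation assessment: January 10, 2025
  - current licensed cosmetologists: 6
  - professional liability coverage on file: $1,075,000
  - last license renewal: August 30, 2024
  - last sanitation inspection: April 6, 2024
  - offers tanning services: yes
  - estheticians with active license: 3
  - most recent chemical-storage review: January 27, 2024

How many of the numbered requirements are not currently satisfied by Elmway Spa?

2

1. license renewal 174 days ago vs limit 180 → met
2. sanitation violations on record 2 ≤ 4 → met
3. salon license present → met
4. professional liability coverage $1,075,000 ≥ $800,000 → met
5. licensed cosmetologists 6 ≥ 5 → met
6. estheticians with active license 3 ≥ 2 → met
7. chemical-storage review 390 days ago vs limit 365 → not met
8. premises liability coverage $105,000 ≥ $100,000 → met
9. condition 'offers tanning services' holds; sanitation inspection 320 days ago vs limit 365 → met
10. disinfection procedure absent → not met
11. ventilation assessment 41 days ago vs limit 45 → met
Not met: 2 of 11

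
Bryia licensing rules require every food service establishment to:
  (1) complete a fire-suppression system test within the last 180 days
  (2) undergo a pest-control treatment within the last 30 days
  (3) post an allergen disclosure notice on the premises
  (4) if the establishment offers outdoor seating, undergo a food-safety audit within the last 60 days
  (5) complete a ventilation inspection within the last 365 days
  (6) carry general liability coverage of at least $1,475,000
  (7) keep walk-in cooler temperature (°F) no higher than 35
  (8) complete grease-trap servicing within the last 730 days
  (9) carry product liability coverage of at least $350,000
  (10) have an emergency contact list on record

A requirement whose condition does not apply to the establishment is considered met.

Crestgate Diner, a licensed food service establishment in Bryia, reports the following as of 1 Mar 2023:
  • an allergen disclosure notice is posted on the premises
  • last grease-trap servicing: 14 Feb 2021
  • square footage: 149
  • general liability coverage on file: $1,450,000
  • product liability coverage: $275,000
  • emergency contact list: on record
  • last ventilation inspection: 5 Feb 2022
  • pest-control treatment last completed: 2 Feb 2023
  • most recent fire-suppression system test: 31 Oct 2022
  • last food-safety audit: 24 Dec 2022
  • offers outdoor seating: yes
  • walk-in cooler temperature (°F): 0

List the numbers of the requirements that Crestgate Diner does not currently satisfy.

4, 5, 6, 8, 9

1. fire-suppression system test 121 days ago vs limit 180 → met
2. pest-control treatment 27 days ago vs limit 30 → met
3. allergen disclosure notice present → met
4. condition 'offers outdoor seating' holds; food-safety audit 67 days ago vs limit 60 → not met
5. ventilation inspection 389 days ago vs limit 365 → not met
6. general liability coverage $1,450,000 < $1,475,000 → not met
7. walk-in cooler temperature (°F) 0 ≤ 35 → met
8. grease-trap servicing 745 days ago vs limit 730 → not met
9. product liability coverage $275,000 < $350,000 → not met
10. emergency contact list present → met
Not met: 4, 5, 6, 8, 9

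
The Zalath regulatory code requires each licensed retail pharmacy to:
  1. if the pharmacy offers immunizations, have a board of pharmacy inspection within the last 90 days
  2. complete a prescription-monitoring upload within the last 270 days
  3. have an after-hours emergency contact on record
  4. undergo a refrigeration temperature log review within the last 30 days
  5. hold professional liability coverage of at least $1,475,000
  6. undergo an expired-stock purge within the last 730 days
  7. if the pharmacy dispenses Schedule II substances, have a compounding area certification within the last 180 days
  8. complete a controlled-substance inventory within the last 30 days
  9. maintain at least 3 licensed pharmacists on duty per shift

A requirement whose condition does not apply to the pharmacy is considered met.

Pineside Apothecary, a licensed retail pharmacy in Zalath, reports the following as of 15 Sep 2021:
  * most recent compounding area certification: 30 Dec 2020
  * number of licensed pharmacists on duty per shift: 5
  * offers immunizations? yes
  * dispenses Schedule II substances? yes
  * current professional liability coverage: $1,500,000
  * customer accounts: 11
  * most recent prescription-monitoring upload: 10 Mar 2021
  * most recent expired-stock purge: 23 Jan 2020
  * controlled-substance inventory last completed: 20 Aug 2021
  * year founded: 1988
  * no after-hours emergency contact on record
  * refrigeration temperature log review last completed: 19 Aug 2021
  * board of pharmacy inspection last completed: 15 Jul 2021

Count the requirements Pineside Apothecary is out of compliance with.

1. condition 'offers immunizations' holds; board of pharmacy inspection 62 days ago vs limit 90 → met
2. prescription-monitoring upload 189 days ago vs limit 270 → met
3. after-hours emergency contact absent → not met
4. refrigeration temperature log review 27 days ago vs limit 30 → met
5. professional liability coverage $1,500,000 ≥ $1,475,000 → met
6. expired-stock purge 601 days ago vs limit 730 → met
7. condition 'dispenses Schedule II substances' holds; compounding area certification 259 days ago vs limit 180 → not met
8. controlled-substance inventory 26 days ago vs limit 30 → met
9. licensed pharmacists on duty per shift 5 ≥ 3 → met
Not met: 2 of 9

2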